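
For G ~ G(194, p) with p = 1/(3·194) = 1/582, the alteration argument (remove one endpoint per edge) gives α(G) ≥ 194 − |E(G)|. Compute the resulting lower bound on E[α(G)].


E[|E(G)|] = C(194, 2)·p = 18721 · (1/582) = 193/6.
E[α(G)] ≥ n − E[|E(G)|] = 194 − 193/6 = 971/6.
Numerically: ≈ 161.833.
(This is only a lower bound; the true E[α(G)] may be larger.)

E[α(G)] ≥ 971/6 ≈ 161.833.


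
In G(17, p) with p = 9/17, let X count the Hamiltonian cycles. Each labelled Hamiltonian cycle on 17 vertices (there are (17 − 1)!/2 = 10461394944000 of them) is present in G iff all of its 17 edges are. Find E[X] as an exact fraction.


K_17 has (17 − 1)!/2 = 10461394944000 labelled Hamiltonian cycles.
For each such Hamiltonian cycle H, let X_H = 1 if all 17 edges of H are present in G. Then P[X_H = 1] = p^{17} = (9/17)^{17} = 16677181699666569/827240261886336764177.
Summing the indicators: E[X] = Σ_H E[X_H] = 10461394944000 · p^{17} = 10461394944000 · 16677181699666569/827240261886336764177 = 174466584313061171422427136000/827240261886336764177.
Numerically: E[X] ≈ 2.109e+08.

E[X] = 10461394944000 · (9/17)^{17} = 174466584313061171422427136000/827240261886336764177 ≈ 2.109e+08.


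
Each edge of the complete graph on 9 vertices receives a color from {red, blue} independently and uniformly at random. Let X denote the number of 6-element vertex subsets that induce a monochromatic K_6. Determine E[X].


Let X = Σ_S X_S over the C(9, 6) = 84 subsets S of size 6, where X_S = 1 if the K_6 on S is monochromatic.
For a fixed S, the K_6 on S has C(6, 2) = 15 edges. P[all 15 edges red] = (1/2)^15, and likewise for blue, so P[monochromatic] = 2·(1/2)^15 = 2^{1 − 15} = 1/16384.
Summing: E[X] = C(9, 6) · 2^{1 − 15} = 84 · 1/16384 = 21/4096.
Numerically: E[X] ≈ 0.005.

E[X] = C(9,6)·2^(1−C(6,2)) = 21/4096 ≈ 0.005.


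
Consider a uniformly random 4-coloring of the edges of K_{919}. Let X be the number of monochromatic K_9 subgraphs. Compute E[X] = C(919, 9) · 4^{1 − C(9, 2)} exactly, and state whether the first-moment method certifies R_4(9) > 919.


E[X] = C(919, 9) · 4^{1 − 36} = 1238828681639563077558 · 4^{−35} = 1238828681639563077558/1180591620717411303424.
As a reduced fraction: E[X] = 619414340819781538779/590295810358705651712 ≈ 1.0493287.
Is E[X] < 1? NO.
Since E[X] ≥ 1, the first-moment bound is inconclusive at n = 919; it does NOT by itself certify R_4(9) > 919.

E[X] = 619414340819781538779/590295810358705651712 ≈ 1.0493287; E[X] ≥ 1; first-moment method inconclusive here.


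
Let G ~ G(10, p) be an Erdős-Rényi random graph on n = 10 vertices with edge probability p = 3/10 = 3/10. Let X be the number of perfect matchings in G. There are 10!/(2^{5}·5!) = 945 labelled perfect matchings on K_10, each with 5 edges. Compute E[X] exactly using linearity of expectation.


K_10 has 10!/(2^{5}·5!) = 945 labelled perfect matchings.
For each such perfect matching H, let X_H = 1 if all 5 edges of H are present in G. Then P[X_H = 1] = p^{5} = (3/10)^{5} = 243/100000.
By linearity of expectation: E[X] = Σ_H E[X_H] = 945 · p^{5} = 945 · 243/100000 = 45927/20000.
Numerically: E[X] ≈ 2.296.

E[X] = 945 · (3/10)^{5} = 45927/20000 ≈ 2.296.


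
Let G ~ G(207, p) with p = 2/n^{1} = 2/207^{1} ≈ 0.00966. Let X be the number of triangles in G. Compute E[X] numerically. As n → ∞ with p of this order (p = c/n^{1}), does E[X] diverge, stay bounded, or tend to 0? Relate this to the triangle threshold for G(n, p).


Number of potential triangles: C(207, 3) = 1456935.
Each occurs with probability p³ ≈ (0.00966)³ ≈ 9.01943e-07.
By linearity: E[X] = C(207, 3)·p³ ≈ 1456935 · 9.01943e-07 ≈ 1.314.
Here α = 1, so p = 2/n is exactly at the triangle threshold p ~ 1/n. Asymptotically E[X] → c³/6 = 2³/6 = 4/3 ≈ 1.333, a bounded constant. In this regime the triangle count is asymptotically Poisson(c³/6).

E[X] ≈ 1.314; in regime p = Θ(1/n^{1}) E[X] stays bounded (at the triangle threshold p ~ 1/n).


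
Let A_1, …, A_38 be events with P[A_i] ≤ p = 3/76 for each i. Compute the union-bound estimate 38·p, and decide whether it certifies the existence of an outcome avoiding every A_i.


Union bound: P[∪_{i=1}^{38} A_i] ≤ Σ_i P[A_i] ≤ 38·p = 38·(3/76) = 3/2.
Numerically: 3/2 ≈ 1.500.
Is 3/2 < 1? NO.
Since the bound 3/2 is ≥ 1, the union bound is uninformative here; it does NOT by itself certify existence.

38·p = 3/2 ≈ 1.500; existence NOT certified by the union bound.


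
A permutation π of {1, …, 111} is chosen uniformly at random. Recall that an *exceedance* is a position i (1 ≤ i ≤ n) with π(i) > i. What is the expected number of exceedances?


Write X = Σ_{i=1}^{111} X_i, where X_i = 1_{π(i) > i}.
For each fixed i, π(i) is uniform over {1, …, 111} (marginal of a uniform permutation), so P[π(i) > i] = (n − i)/n. Summing: Σ_{i=1}^{111} (n − i)/n = (0 + 1 + … + 110)/111 = 111(111 − 1)/(2·111) = (111 − 1)/2.
Hence E[X] = Σ_{i=1}^{111} (111 − i)/111 = 55 ≈ 55.000.

E[X] = 55 = 55.000.


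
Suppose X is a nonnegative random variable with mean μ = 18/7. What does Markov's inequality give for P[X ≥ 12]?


μ = E[X] = 18/7, a = 12.
Markov: P[X ≥ 12] ≤ μ/a = (18/7)/12 = 3/14.
Numerically: ≈ 0.214.
(Since a = 12 > μ = 2.571, the bound 3/14 is < 1 and informative.)

P[X ≥ 12] ≤ 3/14 ≈ 0.214.


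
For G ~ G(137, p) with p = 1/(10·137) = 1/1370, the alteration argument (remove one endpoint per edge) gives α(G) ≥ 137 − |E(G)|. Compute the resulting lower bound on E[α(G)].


E[|E(G)|] = C(137, 2)·p = 9316 · (1/1370) = 34/5.
E[α(G)] ≥ n − E[|E(G)|] = 137 − 34/5 = 651/5.
Numerically: ≈ 130.20000.
(This is only a lower bound; the true E[α(G)] may be larger.)

E[α(G)] ≥ 651/5 ≈ 130.20000.


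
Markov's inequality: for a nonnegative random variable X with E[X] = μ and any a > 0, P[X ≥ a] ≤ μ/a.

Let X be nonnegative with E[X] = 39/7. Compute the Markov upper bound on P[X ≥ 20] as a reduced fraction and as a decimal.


μ = E[X] = 39/7, a = 20.
Markov: P[X ≥ 20] ≤ μ/a = (39/7)/20 = 39/140.
Numerically: ≈ 0.2786.
(Since a = 20 > μ = 5.5714, the bound 39/140 is < 1 and informative.)

P[X ≥ 20] ≤ 39/140 ≈ 0.2786.


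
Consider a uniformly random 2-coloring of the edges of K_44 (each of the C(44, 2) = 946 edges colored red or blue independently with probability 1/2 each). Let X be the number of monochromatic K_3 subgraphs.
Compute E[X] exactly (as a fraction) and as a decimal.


Let X = Σ_S X_S over the C(44, 3) = 13244 subsets S of size 3, where X_S = 1 if the K_3 on S is monochromatic.
For a fixed S, the K_3 on S has C(3, 2) = 3 edges. P[all 3 edges red] = (1/2)^3, and likewise for blue, so P[monochromatic] = 2·(1/2)^3 = 2^{1 − 3} = 1/4.
By linearity of expectation: E[X] = C(44, 3) · 2^{1 − 3} = 13244 · 1/4 = 3311.
Numerically: E[X] ≈ 3311.000000.

E[X] = C(44,3)·2^(1−C(3,2)) = 3311 ≈ 3311.000000.


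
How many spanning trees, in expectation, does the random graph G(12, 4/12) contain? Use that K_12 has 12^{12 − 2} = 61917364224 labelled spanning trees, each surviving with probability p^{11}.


K_12 has 12^{12 − 2} = 61917364224 labelled spanning trees.
For each such spanning tree H, let X_H = 1 if all 11 edges of H are present in G. Then P[X_H = 1] = p^{11} = (1/3)^{11} = 1/177147.
By linearity of expectation: E[X] = Σ_H E[X_H] = 61917364224 · p^{11} = 61917364224 · 1/177147 = 1048576/3.
Numerically: E[X] ≈ 3.5e+05.

E[X] = 61917364224 · (1/3)^{11} = 1048576/3 ≈ 3.5e+05.


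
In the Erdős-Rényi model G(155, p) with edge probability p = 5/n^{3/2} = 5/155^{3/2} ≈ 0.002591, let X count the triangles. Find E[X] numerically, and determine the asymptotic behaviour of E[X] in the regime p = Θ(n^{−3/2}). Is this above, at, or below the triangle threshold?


Number of potential triangles: C(155, 3) = 608685.
Each occurs with probability p³ ≈ (0.002591)³ ≈ 1.7394717e-08.
By linearity: E[X] = C(155, 3)·p³ ≈ 608685 · 1.7394717e-08 ≈ 0.01059.
Since α = 3/2 > 1, p = c/n^{3/2} = o(1/n) is below the triangle threshold p ~ 1/n. Asymptotically E[X] ~ (c³/6)·n^{3(1−α)} = (5³/6)·n^{-1.5} → 0, so by Markov's inequality G has no triangles w.h.p.

E[X] ≈ 0.01059; in regime p = Θ(1/n^{3/2}) E[X] tends to 0 (below the triangle threshold p ~ 1/n).


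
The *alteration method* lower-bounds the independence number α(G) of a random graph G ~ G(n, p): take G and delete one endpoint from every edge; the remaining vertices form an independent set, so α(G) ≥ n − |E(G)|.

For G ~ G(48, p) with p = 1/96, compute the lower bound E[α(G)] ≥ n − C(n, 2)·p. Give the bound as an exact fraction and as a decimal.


E[|E(G)|] = C(48, 2)·p = 1128 · (1/96) = 47/4.
E[α(G)] ≥ n − E[|E(G)|] = 48 − 47/4 = 145/4.
Numerically: ≈ 36.250000.
(This is only a lower bound; the true E[α(G)] may be larger.)

E[α(G)] ≥ 145/4 ≈ 36.250000.


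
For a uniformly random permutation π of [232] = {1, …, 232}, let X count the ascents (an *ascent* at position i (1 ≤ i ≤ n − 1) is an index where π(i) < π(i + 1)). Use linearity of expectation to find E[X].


Write X = Σ X_I over i = 1, …, 231, with X_I the indicator of one ascent.
There are 231 indicators.
For each fixed i, the pair (π(i), π(i+1)) is a uniformly random ordered pair of distinct values from {1, …, 232}; by symmetry P[π(i) < π(i+1)] = 1/2.
By linearity: E[X] = 231 · (1/2) = (232 − 1) · (1/2) = 231/2 ≈ 115.5000.

E[X] = 231/2 = 115.5000.


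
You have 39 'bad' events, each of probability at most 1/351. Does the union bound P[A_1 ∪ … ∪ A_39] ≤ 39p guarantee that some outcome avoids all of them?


Union bound: P[∪_{i=1}^{39} A_i] ≤ Σ_i P[A_i] ≤ 39·p = 39·(1/351) = 1/9.
Numerically: 1/9 ≈ 0.111111.
Is 1/9 < 1? YES.
Since P[∪ A_i] ≤ 1/9 < 1, the complement has P[∩ A_i^c] ≥ 1 − 1/9 = 8/9 > 0, so some outcome avoids every A_i.

39·p = 1/9 ≈ 0.111111; existence CERTIFIED by the union bound.


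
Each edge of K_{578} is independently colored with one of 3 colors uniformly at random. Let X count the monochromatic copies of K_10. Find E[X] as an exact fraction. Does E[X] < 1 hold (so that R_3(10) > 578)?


E[X] = C(578, 10) · 3^{1 − 45} = 1060514767274403635480 · 3^{−44} = 1060514767274403635480/984770902183611232881.
As a reduced fraction: E[X] = 1060514767274403635480/984770902183611232881 ≈ 1.07692.
Is E[X] < 1? NO.
Since E[X] ≥ 1, the first-moment bound is inconclusive at n = 578; it does NOT by itself certify R_3(10) > 578.

E[X] = 1060514767274403635480/984770902183611232881 ≈ 1.07692; E[X] ≥ 1; first-moment method inconclusive here.


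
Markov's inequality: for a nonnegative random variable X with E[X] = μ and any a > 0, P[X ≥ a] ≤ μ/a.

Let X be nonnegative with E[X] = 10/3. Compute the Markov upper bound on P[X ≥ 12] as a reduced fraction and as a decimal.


μ = E[X] = 10/3, a = 12.
Markov: P[X ≥ 12] ≤ μ/a = (10/3)/12 = 5/18.
Numerically: ≈ 0.278.
(Since a = 12 > μ = 3.333, the bound 5/18 is < 1 and informative.)

P[X ≥ 12] ≤ 5/18 ≈ 0.278.


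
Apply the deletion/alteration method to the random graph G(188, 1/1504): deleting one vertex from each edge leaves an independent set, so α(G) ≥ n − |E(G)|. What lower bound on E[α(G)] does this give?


E[|E(G)|] = C(188, 2)·p = 17578 · (1/1504) = 187/16.
E[α(G)] ≥ n − E[|E(G)|] = 188 − 187/16 = 2821/16.
Numerically: ≈ 176.312.
(This is only a lower bound; the true E[α(G)] may be larger.)

E[α(G)] ≥ 2821/16 ≈ 176.312.


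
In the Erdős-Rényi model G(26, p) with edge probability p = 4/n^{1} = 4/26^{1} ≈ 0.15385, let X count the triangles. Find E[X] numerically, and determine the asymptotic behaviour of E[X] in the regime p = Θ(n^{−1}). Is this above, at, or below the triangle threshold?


Number of potential triangles: C(26, 3) = 2600.
Each occurs with probability p³ ≈ (0.15385)³ ≈ 3.6413291e-03.
By linearity: E[X] = C(26, 3)·p³ ≈ 2600 · 3.6413291e-03 ≈ 9.46746.
Here α = 1, so p = 4/n is exactly at the triangle threshold p ~ 1/n. Asymptotically E[X] → c³/6 = 4³/6 = 32/3 ≈ 10.66667, a bounded constant. In this regime the triangle count is asymptotically Poisson(c³/6).

E[X] ≈ 9.46746; in regime p = Θ(1/n^{1}) E[X] stays bounded (at the triangle threshold p ~ 1/n).


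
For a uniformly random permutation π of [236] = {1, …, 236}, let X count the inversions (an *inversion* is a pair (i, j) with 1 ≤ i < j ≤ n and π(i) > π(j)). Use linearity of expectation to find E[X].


Write X = Σ X_I over the C(236, 2) = 27730 pairs i < j, with X_I the indicator of one inversion.
There are 27730 indicators.
For each fixed pair i < j, the values π(i) and π(j) are two distinct elements of {1, …, 236} in uniformly random order; by symmetry P[π(i) > π(j)] = 1/2.
By linearity: E[X] = 27730 · (1/2) = C(236, 2) · (1/2) = 27730/2 = 13865 ≈ 13865.0000.

E[X] = 13865 = 13865.0000.


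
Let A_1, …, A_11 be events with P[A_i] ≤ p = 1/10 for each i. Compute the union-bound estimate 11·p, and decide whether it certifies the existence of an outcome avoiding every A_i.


Union bound: P[∪_{i=1}^{11} A_i] ≤ Σ_i P[A_i] ≤ 11·p = 11·(1/10) = 11/10.
Numerically: 11/10 ≈ 1.1000000.
Is 11/10 < 1? NO.
Since the bound 11/10 is ≥ 1, the union bound is uninformative here; it does NOT by itself certify existence.

11·p = 11/10 ≈ 1.1000000; existence NOT certified by the union bound.


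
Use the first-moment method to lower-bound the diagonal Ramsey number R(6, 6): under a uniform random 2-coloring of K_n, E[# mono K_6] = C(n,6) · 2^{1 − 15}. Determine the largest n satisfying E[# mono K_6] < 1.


We need C(n, 6) · 2^{1 − 15} < 1, i.e. C(n, 6) < 2^{15 − 1} = 16384.
Check values of n near the boundary:
  n = 12: C(12, 6) = 924; 924 < 16384? YES
  n = 13: C(13, 6) = 1716; 1716 < 16384? YES
  n = 14: C(14, 6) = 3003; 3003 < 16384? YES
  n = 15: C(15, 6) = 5005; 5005 < 16384? YES
  n = 16: C(16, 6) = 8008; 8008 < 16384? YES
  n = 17: C(17, 6) = 12376; 12376 < 16384? YES
  n = 18: C(18, 6) = 18564; 18564 < 16384? NO
The largest n with C(n, 6) < 16384 is n = 17 (where E[X] = 1547/2048 ≈ 0.755). Hence R(6, 6) > 17, i.e. R(6, 6) ≥ 18.

Largest n = 17; hence R(6, 6) > 17.


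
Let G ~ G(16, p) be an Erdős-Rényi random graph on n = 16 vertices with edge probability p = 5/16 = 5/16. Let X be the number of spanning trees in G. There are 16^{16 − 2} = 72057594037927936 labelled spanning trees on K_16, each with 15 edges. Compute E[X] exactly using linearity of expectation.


K_16 has 16^{16 − 2} = 72057594037927936 labelled spanning trees.
For each such spanning tree H, let X_H = 1 if all 15 edges of H are present in G. Then P[X_H = 1] = p^{15} = (5/16)^{15} = 30517578125/1152921504606846976.
Summing the indicators: E[X] = Σ_H E[X_H] = 72057594037927936 · p^{15} = 72057594037927936 · 30517578125/1152921504606846976 = 30517578125/16.
Numerically: E[X] ≈ 1.9073e+09.

E[X] = 72057594037927936 · (5/16)^{15} = 30517578125/16 ≈ 1.9073e+09.


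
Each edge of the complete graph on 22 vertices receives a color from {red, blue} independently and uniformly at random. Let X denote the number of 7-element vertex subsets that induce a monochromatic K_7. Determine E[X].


Let X = Σ_S X_S over the C(22, 7) = 170544 subsets S of size 7, where X_S = 1 if the K_7 on S is monochromatic.
For a fixed S, the K_7 on S has C(7, 2) = 21 edges. P[all 21 edges red] = (1/2)^21, and likewise for blue, so P[monochromatic] = 2·(1/2)^21 = 2^{1 − 21} = 1/1048576.
By linearity: E[X] = C(22, 7) · 2^{1 − 21} = 170544 · 1/1048576 = 10659/65536.
Numerically: E[X] ≈ 0.16264.

E[X] = C(22,7)·2^(1−C(7,2)) = 10659/65536 ≈ 0.16264.


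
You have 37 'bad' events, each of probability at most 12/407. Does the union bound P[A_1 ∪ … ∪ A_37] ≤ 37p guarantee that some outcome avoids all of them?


Union bound: P[∪_{i=1}^{37} A_i] ≤ Σ_i P[A_i] ≤ 37·p = 37·(12/407) = 12/11.
Numerically: 12/11 ≈ 1.09091.
Is 12/11 < 1? NO.
Since the bound 12/11 is ≥ 1, the union bound is uninformative here; it does NOT by itself certify existence.

37·p = 12/11 ≈ 1.09091; existence NOT certified by the union bound.


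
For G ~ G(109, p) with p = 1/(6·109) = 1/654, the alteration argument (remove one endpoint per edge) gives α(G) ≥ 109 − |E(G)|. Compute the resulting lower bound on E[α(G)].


E[|E(G)|] = C(109, 2)·p = 5886 · (1/654) = 9.
E[α(G)] ≥ n − E[|E(G)|] = 109 − 9 = 100.
Numerically: ≈ 100.00000.
(This is only a lower bound; the true E[α(G)] may be larger.)

E[α(G)] ≥ 100 ≈ 100.00000.


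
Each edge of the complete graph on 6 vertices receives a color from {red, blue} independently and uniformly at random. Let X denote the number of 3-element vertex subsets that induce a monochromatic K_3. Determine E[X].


Let X = Σ_S X_S over the C(6, 3) = 20 subsets S of size 3, where X_S = 1 if the K_3 on S is monochromatic.
For a fixed S, the K_3 on S has C(3, 2) = 3 edges. P[all 3 edges red] = (1/2)^3, and likewise for blue, so P[monochromatic] = 2·(1/2)^3 = 2^{1 − 3} = 1/4.
By linearity: E[X] = C(6, 3) · 2^{1 − 3} = 20 · 1/4 = 5.
Numerically: E[X] ≈ 5.0000.

E[X] = C(6,3)·2^(1−C(3,2)) = 5 ≈ 5.0000.


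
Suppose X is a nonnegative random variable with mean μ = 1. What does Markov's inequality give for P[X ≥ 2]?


μ = E[X] = 1, a = 2.
Markov: P[X ≥ 2] ≤ μ/a = (1)/2 = 1/2.
Numerically: ≈ 0.50000.
(Since a = 2 > μ = 1.00000, the bound 1/2 is < 1 and informative.)

P[X ≥ 2] ≤ 1/2 ≈ 0.50000.


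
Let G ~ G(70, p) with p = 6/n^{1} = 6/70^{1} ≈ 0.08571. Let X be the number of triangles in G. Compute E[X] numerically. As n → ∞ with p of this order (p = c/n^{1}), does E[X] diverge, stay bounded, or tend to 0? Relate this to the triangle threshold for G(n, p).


Number of potential triangles: C(70, 3) = 54740.
Each occurs with probability p³ ≈ (0.08571)³ ≈ 6.297376e-04.
By linearity: E[X] = C(70, 3)·p³ ≈ 54740 · 6.297376e-04 ≈ 34.4718.
Here α = 1, so p = 6/n is exactly at the triangle threshold p ~ 1/n. Asymptotically E[X] → c³/6 = 6³/6 = 36 ≈ 36.0000, a bounded constant. In this regime the triangle count is asymptotically Poisson(c³/6).

E[X] ≈ 34.4718; in regime p = Θ(1/n^{1}) E[X] stays bounded (at the triangle threshold p ~ 1/n).


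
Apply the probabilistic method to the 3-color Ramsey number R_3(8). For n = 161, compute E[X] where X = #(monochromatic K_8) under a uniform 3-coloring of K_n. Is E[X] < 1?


E[X] = C(161, 8) · 3^{1 − 28} = 9383313279340 · 3^{−27} = 9383313279340/7625597484987.
As a reduced fraction: E[X] = 9383313279340/7625597484987 ≈ 1.231.
Is E[X] < 1? NO.
Since E[X] ≥ 1, the first-moment bound is inconclusive at n = 161; it does NOT by itself certify R_3(8) > 161.

E[X] = 9383313279340/7625597484987 ≈ 1.231; E[X] ≥ 1; first-moment method inconclusive here.


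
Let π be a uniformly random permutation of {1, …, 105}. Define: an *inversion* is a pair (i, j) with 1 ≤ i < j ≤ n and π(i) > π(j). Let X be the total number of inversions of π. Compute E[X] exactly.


Write X = Σ X_I over the C(105, 2) = 5460 pairs i < j, with X_I the indicator of one inversion.
There are 5460 indicators.
For each fixed pair i < j, the values π(i) and π(j) are two distinct elements of {1, …, 105} in uniformly random order; by symmetry P[π(i) > π(j)] = 1/2.
By linearity: E[X] = 5460 · (1/2) = C(105, 2) · (1/2) = 5460/2 = 2730 ≈ 2730.000.

E[X] = 2730 = 2730.000.


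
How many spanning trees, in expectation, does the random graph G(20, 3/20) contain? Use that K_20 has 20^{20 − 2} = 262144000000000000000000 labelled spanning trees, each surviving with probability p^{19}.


K_20 has 20^{20 − 2} = 262144000000000000000000 labelled spanning trees.
For each such spanning tree H, let X_H = 1 if all 19 edges of H are present in G. Then P[X_H = 1] = p^{19} = (3/20)^{19} = 1162261467/5242880000000000000000000.
Summing the indicators: E[X] = Σ_H E[X_H] = 262144000000000000000000 · p^{19} = 262144000000000000000000 · 1162261467/5242880000000000000000000 = 1162261467/20.
Numerically: E[X] ≈ 5.81e+07.

E[X] = 262144000000000000000000 · (3/20)^{19} = 1162261467/20 ≈ 5.81e+07.


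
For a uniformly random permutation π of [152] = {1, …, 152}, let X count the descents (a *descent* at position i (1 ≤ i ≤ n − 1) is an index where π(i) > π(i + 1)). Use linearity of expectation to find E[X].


Write X = Σ X_I over i = 1, …, 151, with X_I the indicator of one descent.
There are 151 indicators.
For each fixed i, the pair (π(i), π(i+1)) is a uniformly random ordered pair of distinct values from {1, …, 152}; by symmetry P[π(i) > π(i+1)] = 1/2.
By linearity: E[X] = 151 · (1/2) = (152 − 1) · (1/2) = 151/2 ≈ 75.50000.

E[X] = 151/2 = 75.50000.


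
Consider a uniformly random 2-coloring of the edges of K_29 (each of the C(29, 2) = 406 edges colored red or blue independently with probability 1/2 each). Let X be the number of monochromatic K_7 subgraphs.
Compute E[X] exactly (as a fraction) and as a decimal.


Let X = Σ_S X_S over the C(29, 7) = 1560780 subsets S of size 7, where X_S = 1 if the K_7 on S is monochromatic.
For a fixed S, the K_7 on S has C(7, 2) = 21 edges. P[all 21 edges red] = (1/2)^21, and likewise for blue, so P[monochromatic] = 2·(1/2)^21 = 2^{1 − 21} = 1/1048576.
By linearity: E[X] = C(29, 7) · 2^{1 − 21} = 1560780 · 1/1048576 = 390195/262144.
Numerically: E[X] ≈ 1.4885.

E[X] = C(29,7)·2^(1−C(7,2)) = 390195/262144 ≈ 1.4885.


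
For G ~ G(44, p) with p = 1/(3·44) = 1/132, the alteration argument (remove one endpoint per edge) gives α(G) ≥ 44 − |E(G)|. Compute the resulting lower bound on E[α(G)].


E[|E(G)|] = C(44, 2)·p = 946 · (1/132) = 43/6.
E[α(G)] ≥ n − E[|E(G)|] = 44 − 43/6 = 221/6.
Numerically: ≈ 36.833333.
(This is only a lower bound; the true E[α(G)] may be larger.)

E[α(G)] ≥ 221/6 ≈ 36.833333.


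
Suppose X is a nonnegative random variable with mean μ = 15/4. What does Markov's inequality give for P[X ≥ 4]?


μ = E[X] = 15/4, a = 4.
Markov: P[X ≥ 4] ≤ μ/a = (15/4)/4 = 15/16.
Numerically: ≈ 0.9375.
(Since a = 4 > μ = 3.7500, the bound 15/16 is < 1 and informative.)

P[X ≥ 4] ≤ 15/16 ≈ 0.9375.


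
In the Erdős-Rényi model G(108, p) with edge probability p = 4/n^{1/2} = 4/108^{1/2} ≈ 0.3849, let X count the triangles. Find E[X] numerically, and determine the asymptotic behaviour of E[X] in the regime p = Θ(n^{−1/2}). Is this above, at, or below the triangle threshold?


Number of potential triangles: C(108, 3) = 204156.
Each occurs with probability p³ ≈ (0.3849)³ ≈ 5.70222488e-02.
By linearity: E[X] = C(108, 3)·p³ ≈ 204156 · 5.70222488e-02 ≈ 11641.434228.
Since α = 1/2 < 1, p = c/n^{1/2} ≫ 1/n is above the triangle threshold p ~ 1/n. Asymptotically E[X] ~ (c³/6)·n^{3(1−α)} = (4³/6)·n^{1.5} → ∞; triangles are abundant w.h.p.

E[X] ≈ 11641.434228; in regime p = Θ(1/n^{1/2}) E[X] diverges (above the triangle threshold p ~ 1/n).


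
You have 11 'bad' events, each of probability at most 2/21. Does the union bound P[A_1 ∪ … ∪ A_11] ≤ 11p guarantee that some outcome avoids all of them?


Union bound: P[∪_{i=1}^{11} A_i] ≤ Σ_i P[A_i] ≤ 11·p = 11·(2/21) = 22/21.
Numerically: 22/21 ≈ 1.048.
Is 22/21 < 1? NO.
Since the bound 22/21 is ≥ 1, the union bound is uninformative here; it does NOT by itself certify existence.

11·p = 22/21 ≈ 1.048; existence NOT certified by the union bound.


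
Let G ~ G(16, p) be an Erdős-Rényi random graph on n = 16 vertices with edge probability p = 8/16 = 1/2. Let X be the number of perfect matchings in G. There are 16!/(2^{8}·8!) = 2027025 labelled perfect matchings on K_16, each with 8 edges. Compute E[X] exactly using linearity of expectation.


K_16 has 16!/(2^{8}·8!) = 2027025 labelled perfect matchings.
For each such perfect matching H, let X_H = 1 if all 8 edges of H are present in G. Then P[X_H = 1] = p^{8} = (1/2)^{8} = 1/256.
By linearity: E[X] = Σ_H E[X_H] = 2027025 · p^{8} = 2027025 · 1/256 = 2027025/256.
Numerically: E[X] ≈ 7918.

E[X] = 2027025 · (1/2)^{8} = 2027025/256 ≈ 7918.


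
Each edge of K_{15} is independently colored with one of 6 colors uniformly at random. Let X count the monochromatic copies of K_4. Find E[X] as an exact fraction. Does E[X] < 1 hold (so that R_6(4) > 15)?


E[X] = C(15, 4) · 6^{1 − 6} = 1365 · 6^{−5} = 1365/7776.
As a reduced fraction: E[X] = 455/2592 ≈ 0.176.
Is E[X] < 1? YES.
Since E[X] < 1, there exists a 6-coloring of K_{15} with no monochromatic K_4; hence R_6(4) > 15.

E[X] = 455/2592 ≈ 0.176; E[X] < 1, so R_6(4) > 15.


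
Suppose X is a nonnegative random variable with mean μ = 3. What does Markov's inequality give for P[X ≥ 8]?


μ = E[X] = 3, a = 8.
Markov: P[X ≥ 8] ≤ μ/a = (3)/8 = 3/8.
Numerically: ≈ 0.375000.
(Since a = 8 > μ = 3.000000, the bound 3/8 is < 1 and informative.)

P[X ≥ 8] ≤ 3/8 ≈ 0.375000.


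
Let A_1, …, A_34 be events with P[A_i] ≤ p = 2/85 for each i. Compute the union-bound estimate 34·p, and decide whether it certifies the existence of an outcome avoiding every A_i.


Union bound: P[∪_{i=1}^{34} A_i] ≤ Σ_i P[A_i] ≤ 34·p = 34·(2/85) = 4/5.
Numerically: 4/5 ≈ 0.80000.
Is 4/5 < 1? YES.
Since P[∪ A_i] ≤ 4/5 < 1, the complement has P[∩ A_i^c] ≥ 1 − 4/5 = 1/5 > 0, so some outcome avoids every A_i.

34·p = 4/5 ≈ 0.80000; existence CERTIFIED by the union bound.


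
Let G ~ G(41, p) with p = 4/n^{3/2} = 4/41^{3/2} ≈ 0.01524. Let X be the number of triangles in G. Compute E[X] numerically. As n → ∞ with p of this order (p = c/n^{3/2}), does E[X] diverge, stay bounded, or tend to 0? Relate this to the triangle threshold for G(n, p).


Number of potential triangles: C(41, 3) = 10660.
Each occurs with probability p³ ≈ (0.01524)³ ≈ 3.537143e-06.
By linearity: E[X] = C(41, 3)·p³ ≈ 10660 · 3.537143e-06 ≈ 0.0377.
Since α = 3/2 > 1, p = c/n^{3/2} = o(1/n) is below the triangle threshold p ~ 1/n. Asymptotically E[X] ~ (c³/6)·n^{3(1−α)} = (4³/6)·n^{-1.5} → 0, so by Markov's inequality G has no triangles w.h.p.

E[X] ≈ 0.0377; in regime p = Θ(1/n^{3/2}) E[X] tends to 0 (below the triangle threshold p ~ 1/n).


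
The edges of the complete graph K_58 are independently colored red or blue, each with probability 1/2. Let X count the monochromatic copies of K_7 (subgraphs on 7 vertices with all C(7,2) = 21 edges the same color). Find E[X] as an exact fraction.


Let X = Σ_S X_S over the C(58, 7) = 300674088 subsets S of size 7, where X_S = 1 if the K_7 on S is monochromatic.
For a fixed S, the K_7 on S has C(7, 2) = 21 edges. P[all 21 edges red] = (1/2)^21, and likewise for blue, so P[monochromatic] = 2·(1/2)^21 = 2^{1 − 21} = 1/1048576.
Summing: E[X] = C(58, 7) · 2^{1 − 21} = 300674088 · 1/1048576 = 37584261/131072.
Numerically: E[X] ≈ 286.74516.

E[X] = C(58,7)·2^(1−C(7,2)) = 37584261/131072 ≈ 286.74516.


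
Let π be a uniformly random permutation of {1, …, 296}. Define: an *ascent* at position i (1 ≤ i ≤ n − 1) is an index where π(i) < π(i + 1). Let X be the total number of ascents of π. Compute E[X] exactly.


Write X = Σ X_I over i = 1, …, 295, with X_I the indicator of one ascent.
There are 295 indicators.
For each fixed i, the pair (π(i), π(i+1)) is a uniformly random ordered pair of distinct values from {1, …, 296}; by symmetry P[π(i) < π(i+1)] = 1/2.
By linearity: E[X] = 295 · (1/2) = (296 − 1) · (1/2) = 295/2 ≈ 147.50000.

E[X] = 295/2 = 147.50000.


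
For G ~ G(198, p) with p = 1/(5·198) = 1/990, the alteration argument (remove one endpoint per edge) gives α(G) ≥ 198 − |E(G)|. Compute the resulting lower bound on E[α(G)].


E[|E(G)|] = C(198, 2)·p = 19503 · (1/990) = 197/10.
E[α(G)] ≥ n − E[|E(G)|] = 198 − 197/10 = 1783/10.
Numerically: ≈ 178.300.
(This is only a lower bound; the true E[α(G)] may be larger.)

E[α(G)] ≥ 1783/10 ≈ 178.300.


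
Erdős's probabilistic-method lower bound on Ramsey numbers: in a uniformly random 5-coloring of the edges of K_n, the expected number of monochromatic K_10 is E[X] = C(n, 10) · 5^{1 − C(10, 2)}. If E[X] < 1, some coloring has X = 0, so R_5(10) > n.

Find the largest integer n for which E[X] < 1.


We need C(n, 10) · 5^{1 − 45} < 1, i.e. C(n, 10) < 5^{45 − 1} = 5684341886080801486968994140625.
Check values of n near the boundary:
  n = 5391: C(5391, 10) = 5666344714787188828795213697883; 5666344714787188828795213697883 < 5684341886080801486968994140625? YES
  n = 5392: C(5392, 10) = 5676873040158402483252283957448; 5676873040158402483252283957448 < 5684341886080801486968994140625? YES
  n = 5393: C(5393, 10) = 5687418968154238267170642278008; 5687418968154238267170642278008 < 5684341886080801486968994140625? NO
  n = 5394: C(5394, 10) = 5697982524930156243149785372878; 5697982524930156243149785372878 < 5684341886080801486968994140625? NO
  n = 5395: C(5395, 10) = 5708563736675616143322765475706; 5708563736675616143322765475706 < 5684341886080801486968994140625? NO
The largest n with C(n, 10) < 5684341886080801486968994140625 is n = 5392 (where E[X] = 5676873040158402483252283957448/5684341886080801486968994140625 ≈ 0.9987). Hence R_5(10) > 5392, i.e. R_5(10) ≥ 5393.

Largest n = 5392; hence R_5(10) > 5392.


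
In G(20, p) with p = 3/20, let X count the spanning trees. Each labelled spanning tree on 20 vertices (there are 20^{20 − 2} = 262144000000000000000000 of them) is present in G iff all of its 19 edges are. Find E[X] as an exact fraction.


K_20 has 20^{20 − 2} = 262144000000000000000000 labelled spanning trees.
For each such spanning tree H, let X_H = 1 if all 19 edges of H are present in G. Then P[X_H = 1] = p^{19} = (3/20)^{19} = 1162261467/5242880000000000000000000.
By linearity of expectation: E[X] = Σ_H E[X_H] = 262144000000000000000000 · p^{19} = 262144000000000000000000 · 1162261467/5242880000000000000000000 = 1162261467/20.
Numerically: E[X] ≈ 5.81e+07.

E[X] = 262144000000000000000000 · (3/20)^{19} = 1162261467/20 ≈ 5.81e+07.


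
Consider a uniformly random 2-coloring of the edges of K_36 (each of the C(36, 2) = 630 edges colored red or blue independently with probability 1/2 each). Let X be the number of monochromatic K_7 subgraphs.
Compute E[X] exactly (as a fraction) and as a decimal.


Let X = Σ_S X_S over the C(36, 7) = 8347680 subsets S of size 7, where X_S = 1 if the K_7 on S is monochromatic.
For a fixed S, the K_7 on S has C(7, 2) = 21 edges. P[all 21 edges red] = (1/2)^21, and likewise for blue, so P[monochromatic] = 2·(1/2)^21 = 2^{1 − 21} = 1/1048576.
Summing: E[X] = C(36, 7) · 2^{1 − 21} = 8347680 · 1/1048576 = 260865/32768.
Numerically: E[X] ≈ 7.961.

E[X] = C(36,7)·2^(1−C(7,2)) = 260865/32768 ≈ 7.961.


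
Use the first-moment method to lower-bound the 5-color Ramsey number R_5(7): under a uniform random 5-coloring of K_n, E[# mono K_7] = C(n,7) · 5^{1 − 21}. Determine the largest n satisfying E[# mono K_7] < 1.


We need C(n, 7) · 5^{1 − 21} < 1, i.e. C(n, 7) < 5^{21 − 1} = 95367431640625.
Check values of n near the boundary:
  n = 332: C(332, 7) = 82772214646616; 82772214646616 < 95367431640625? YES
  n = 333: C(333, 7) = 84549532139028; 84549532139028 < 95367431640625? YES
  n = 334: C(334, 7) = 86359460961576; 86359460961576 < 95367431640625? YES
  n = 335: C(335, 7) = 88202498238195; 88202498238195 < 95367431640625? YES
  n = 336: C(336, 7) = 90079147136880; 90079147136880 < 95367431640625? YES
  n = 337: C(337, 7) = 91989916924632; 91989916924632 < 95367431640625? YES
  n = 338: C(338, 7) = 93935323022736; 93935323022736 < 95367431640625? YES
  n = 339: C(339, 7) = 95915887062372; 95915887062372 < 95367431640625? NO
  n = 340: C(340, 7) = 97932136940560; 97932136940560 < 95367431640625? NO
  n = 341: C(341, 7) = 99984606876440; 99984606876440 < 95367431640625? NO
The largest n with C(n, 7) < 95367431640625 is n = 338 (where E[X] = 93935323022736/95367431640625 ≈ 0.98498). Hence R_5(7) > 338, i.e. R_5(7) ≥ 339.

Largest n = 338; hence R_5(7) > 338.


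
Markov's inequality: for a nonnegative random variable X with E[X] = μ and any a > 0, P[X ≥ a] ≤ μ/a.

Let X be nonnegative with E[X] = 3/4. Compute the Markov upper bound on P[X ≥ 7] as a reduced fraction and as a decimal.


μ = E[X] = 3/4, a = 7.
Markov: P[X ≥ 7] ≤ μ/a = (3/4)/7 = 3/28.
Numerically: ≈ 0.10714.
(Since a = 7 > μ = 0.75000, the bound 3/28 is < 1 and informative.)

P[X ≥ 7] ≤ 3/28 ≈ 0.10714.


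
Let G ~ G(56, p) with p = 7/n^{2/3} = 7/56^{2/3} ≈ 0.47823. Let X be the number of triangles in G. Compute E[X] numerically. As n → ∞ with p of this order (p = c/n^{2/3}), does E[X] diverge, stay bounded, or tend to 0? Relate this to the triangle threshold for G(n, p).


Number of potential triangles: C(56, 3) = 27720.
Each occurs with probability p³ ≈ (0.47823)³ ≈ 1.0937500e-01.
By linearity: E[X] = C(56, 3)·p³ ≈ 27720 · 1.0937500e-01 ≈ 3031.87500.
Since α = 2/3 < 1, p = c/n^{2/3} ≫ 1/n is above the triangle threshold p ~ 1/n. Asymptotically E[X] ~ (c³/6)·n^{3(1−α)} = (7³/6)·n^{1} → ∞; triangles are abundant w.h.p.

E[X] ≈ 3031.87500; in regime p = Θ(1/n^{2/3}) E[X] diverges (above the triangle threshold p ~ 1/n).


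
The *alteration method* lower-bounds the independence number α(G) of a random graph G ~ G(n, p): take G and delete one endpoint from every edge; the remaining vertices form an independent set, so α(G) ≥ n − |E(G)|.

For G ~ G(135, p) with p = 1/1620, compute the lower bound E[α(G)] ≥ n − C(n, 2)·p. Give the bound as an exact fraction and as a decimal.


E[|E(G)|] = C(135, 2)·p = 9045 · (1/1620) = 67/12.
E[α(G)] ≥ n − E[|E(G)|] = 135 − 67/12 = 1553/12.
Numerically: ≈ 129.41667.
(This is only a lower bound; the true E[α(G)] may be larger.)

E[α(G)] ≥ 1553/12 ≈ 129.41667.


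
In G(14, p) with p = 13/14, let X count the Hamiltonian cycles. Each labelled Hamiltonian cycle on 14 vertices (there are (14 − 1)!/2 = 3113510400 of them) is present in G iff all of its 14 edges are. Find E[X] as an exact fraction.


K_14 has (14 − 1)!/2 = 3113510400 labelled Hamiltonian cycles.
For each such Hamiltonian cycle H, let X_H = 1 if all 14 edges of H are present in G. Then P[X_H = 1] = p^{14} = (13/14)^{14} = 3937376385699289/11112006825558016.
By linearity of expectation: E[X] = Σ_H E[X_H] = 3113510400 · p^{14} = 3113510400 · 3937376385699289/11112006825558016 = 3420497300666614836525/3100448333024.
Numerically: E[X] ≈ 1.103e+09.

E[X] = 3113510400 · (13/14)^{14} = 3420497300666614836525/3100448333024 ≈ 1.103e+09.


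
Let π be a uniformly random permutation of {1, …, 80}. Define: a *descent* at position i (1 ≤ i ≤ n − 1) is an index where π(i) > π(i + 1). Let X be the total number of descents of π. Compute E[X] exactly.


Write X = Σ X_I over i = 1, …, 79, with X_I the indicator of one descent.
There are 79 indicators.
For each fixed i, the pair (π(i), π(i+1)) is a uniformly random ordered pair of distinct values from {1, …, 80}; by symmetry P[π(i) > π(i+1)] = 1/2.
By linearity: E[X] = 79 · (1/2) = (80 − 1) · (1/2) = 79/2 ≈ 39.5000.

E[X] = 79/2 = 39.5000.


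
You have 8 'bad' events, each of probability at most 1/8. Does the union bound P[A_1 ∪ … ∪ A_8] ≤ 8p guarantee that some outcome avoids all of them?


Union bound: P[∪_{i=1}^{8} A_i] ≤ Σ_i P[A_i] ≤ 8·p = 8·(1/8) = 1.
Numerically: 1 ≈ 1.0000000.
Is 1 < 1? NO.
Since the bound 1 is ≥ 1, the union bound is uninformative here; it does NOT by itself certify existence.

8·p = 1 ≈ 1.0000000; existence NOT certified by the union bound.


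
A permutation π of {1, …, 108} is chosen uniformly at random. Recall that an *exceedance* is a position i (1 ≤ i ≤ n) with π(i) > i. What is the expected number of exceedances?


Write X = Σ_{i=1}^{108} X_i, where X_i = 1_{π(i) > i}.
For each fixed i, π(i) is uniform over {1, …, 108} (marginal of a uniform permutation), so P[π(i) > i] = (n − i)/n. Summing: Σ_{i=1}^{108} (n − i)/n = (0 + 1 + … + 107)/108 = 108(108 − 1)/(2·108) = (108 − 1)/2.
Hence E[X] = Σ_{i=1}^{108} (108 − i)/108 = 107/2 ≈ 53.500000.

E[X] = 107/2 = 53.500000.


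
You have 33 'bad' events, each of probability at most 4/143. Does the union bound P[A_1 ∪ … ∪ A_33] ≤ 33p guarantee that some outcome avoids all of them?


Union bound: P[∪_{i=1}^{33} A_i] ≤ Σ_i P[A_i] ≤ 33·p = 33·(4/143) = 12/13.
Numerically: 12/13 ≈ 0.9230769.
Is 12/13 < 1? YES.
Since P[∪ A_i] ≤ 12/13 < 1, the complement has P[∩ A_i^c] ≥ 1 − 12/13 = 1/13 > 0, so some outcome avoids every A_i.

33·p = 12/13 ≈ 0.9230769; existence CERTIFIED by the union bound.


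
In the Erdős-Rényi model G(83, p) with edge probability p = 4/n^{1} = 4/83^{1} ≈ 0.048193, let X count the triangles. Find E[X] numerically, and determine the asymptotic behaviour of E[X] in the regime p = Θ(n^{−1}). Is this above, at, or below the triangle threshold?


Number of potential triangles: C(83, 3) = 91881.
Each occurs with probability p³ ≈ (0.048193)³ ≈ 1.1192979e-04.
By linearity: E[X] = C(83, 3)·p³ ≈ 91881 · 1.1192979e-04 ≈ 10.28422.
Here α = 1, so p = 4/n is exactly at the triangle threshold p ~ 1/n. Asymptotically E[X] → c³/6 = 4³/6 = 32/3 ≈ 10.66667, a bounded constant. In this regime the triangle count is asymptotically Poisson(c³/6).

E[X] ≈ 10.28422; in regime p = Θ(1/n^{1}) E[X] stays bounded (at the triangle threshold p ~ 1/n).


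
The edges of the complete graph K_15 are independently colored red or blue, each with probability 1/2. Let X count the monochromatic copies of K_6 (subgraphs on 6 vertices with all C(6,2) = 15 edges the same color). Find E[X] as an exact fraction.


Let X = Σ_S X_S over the C(15, 6) = 5005 subsets S of size 6, where X_S = 1 if the K_6 on S is monochromatic.
For a fixed S, the K_6 on S has C(6, 2) = 15 edges. P[all 15 edges red] = (1/2)^15, and likewise for blue, so P[monochromatic] = 2·(1/2)^15 = 2^{1 − 15} = 1/16384.
Summing: E[X] = C(15, 6) · 2^{1 − 15} = 5005 · 1/16384 = 5005/16384.
Numerically: E[X] ≈ 0.305481.

E[X] = C(15,6)·2^(1−C(6,2)) = 5005/16384 ≈ 0.305481.


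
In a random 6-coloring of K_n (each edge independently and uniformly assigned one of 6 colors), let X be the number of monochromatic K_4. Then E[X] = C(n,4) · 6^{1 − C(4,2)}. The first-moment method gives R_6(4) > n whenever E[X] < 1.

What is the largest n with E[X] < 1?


We need C(n, 4) · 6^{1 − 6} < 1, i.e. C(n, 4) < 6^{6 − 1} = 7776.
Check values of n near the boundary:
  n = 16: C(16, 4) = 1820; 1820 < 7776? YES
  n = 17: C(17, 4) = 2380; 2380 < 7776? YES
  n = 18: C(18, 4) = 3060; 3060 < 7776? YES
  n = 19: C(19, 4) = 3876; 3876 < 7776? YES
  n = 20: C(20, 4) = 4845; 4845 < 7776? YES
  n = 21: C(21, 4) = 5985; 5985 < 7776? YES
  n = 22: C(22, 4) = 7315; 7315 < 7776? YES
  n = 23: C(23, 4) = 8855; 8855 < 7776? NO
  n = 24: C(24, 4) = 10626; 10626 < 7776? NO
The largest n with C(n, 4) < 7776 is n = 22 (where E[X] = 7315/7776 ≈ 0.941). Hence R_6(4) > 22, i.e. R_6(4) ≥ 23.

Largest n = 22; hence R_6(4) > 22.


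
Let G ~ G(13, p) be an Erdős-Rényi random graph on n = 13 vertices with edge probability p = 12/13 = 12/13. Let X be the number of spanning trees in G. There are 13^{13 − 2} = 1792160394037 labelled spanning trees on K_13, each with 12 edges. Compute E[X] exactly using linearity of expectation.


K_13 has 13^{13 − 2} = 1792160394037 labelled spanning trees.
For each such spanning tree H, let X_H = 1 if all 12 edges of H are present in G. Then P[X_H = 1] = p^{12} = (12/13)^{12} = 8916100448256/23298085122481.
Summing the indicators: E[X] = Σ_H E[X_H] = 1792160394037 · p^{12} = 1792160394037 · 8916100448256/23298085122481 = 8916100448256/13.
Numerically: E[X] ≈ 6.86e+11.

E[X] = 1792160394037 · (12/13)^{12} = 8916100448256/13 ≈ 6.86e+11.
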